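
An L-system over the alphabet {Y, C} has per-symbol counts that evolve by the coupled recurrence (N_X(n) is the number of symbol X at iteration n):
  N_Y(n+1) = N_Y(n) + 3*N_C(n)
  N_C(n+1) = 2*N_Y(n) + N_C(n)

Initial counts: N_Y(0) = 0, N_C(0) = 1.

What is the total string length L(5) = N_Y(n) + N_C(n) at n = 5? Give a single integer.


Step 0: N_Y=0, N_C=1, L=1
Step 1: N_Y=3, N_C=1, L=4
Step 2: N_Y=6, N_C=7, L=13
Step 3: N_Y=27, N_C=19, L=46
Step 4: N_Y=84, N_C=73, L=157
Step 5: N_Y=303, N_C=241, L=544

Answer: 544


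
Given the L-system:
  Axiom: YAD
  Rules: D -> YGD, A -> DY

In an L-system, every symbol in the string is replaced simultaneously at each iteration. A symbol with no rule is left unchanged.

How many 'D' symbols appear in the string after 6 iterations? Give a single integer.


Step 0: YAD  (1 'D')
Step 1: YDYYGD  (2 'D')
Step 2: YYGDYYGYGD  (2 'D')
Step 3: YYGYGDYYGYGYGD  (2 'D')
Step 4: YYGYGYGDYYGYGYGYGD  (2 'D')
Step 5: YYGYGYGYGDYYGYGYGYGYGD  (2 'D')
Step 6: YYGYGYGYGYGDYYGYGYGYGYGYGD  (2 'D')

Answer: 2


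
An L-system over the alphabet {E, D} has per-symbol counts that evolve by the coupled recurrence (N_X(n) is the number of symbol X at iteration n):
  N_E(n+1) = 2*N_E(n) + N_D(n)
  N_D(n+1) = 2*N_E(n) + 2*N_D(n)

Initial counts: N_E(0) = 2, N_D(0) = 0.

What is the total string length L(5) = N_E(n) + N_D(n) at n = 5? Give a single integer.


Answer: 1120

Derivation:
Step 0: N_E=2, N_D=0, L=2
Step 1: N_E=4, N_D=4, L=8
Step 2: N_E=12, N_D=16, L=28
Step 3: N_E=40, N_D=56, L=96
Step 4: N_E=136, N_D=192, L=328
Step 5: N_E=464, N_D=656, L=1120


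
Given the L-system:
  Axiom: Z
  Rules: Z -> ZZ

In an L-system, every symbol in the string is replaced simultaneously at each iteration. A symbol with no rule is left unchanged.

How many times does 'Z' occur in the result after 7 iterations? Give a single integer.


Answer: 128

Derivation:
Step 0: Z  (1 'Z')
Step 1: ZZ  (2 'Z')
Step 2: ZZZZ  (4 'Z')
Step 3: ZZZZZZZZ  (8 'Z')
Step 4: ZZZZZZZZZZZZZZZZ  (16 'Z')
Step 5: ZZZZZZZZZZZZZZZZZZZZZZZZZZZZZZZZ  (32 'Z')
Step 6: ZZZZZZZZZZZZZZZZZZZZZZZZZZZZZZZZZZZZZZZZZZZZZZZZZZZZZZZZZZZZZZZZ  (64 'Z')
Step 7: ZZZZZZZZZZZZZZZZZZZZZZZZZZZZZZZZZZZZZZZZZZZZZZZZZZZZZZZZZZZZZZZZZZZZZZZZZZZZZZZZZZZZZZZZZZZZZZZZZZZZZZZZZZZZZZZZZZZZZZZZZZZZZZZZ  (128 'Z')


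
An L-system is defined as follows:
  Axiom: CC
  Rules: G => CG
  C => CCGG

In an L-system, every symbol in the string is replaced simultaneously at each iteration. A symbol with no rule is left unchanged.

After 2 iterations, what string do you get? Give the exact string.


Answer: CCGGCCGGCGCGCCGGCCGGCGCG

Derivation:
Step 0: CC
Step 1: CCGGCCGG
Step 2: CCGGCCGGCGCGCCGGCCGGCGCG


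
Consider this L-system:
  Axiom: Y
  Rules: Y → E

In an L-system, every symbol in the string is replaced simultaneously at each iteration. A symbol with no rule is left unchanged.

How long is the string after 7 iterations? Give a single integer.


Answer: 1

Derivation:
Step 0: length = 1
Step 1: length = 1
Step 2: length = 1
Step 3: length = 1
Step 4: length = 1
Step 5: length = 1
Step 6: length = 1
Step 7: length = 1


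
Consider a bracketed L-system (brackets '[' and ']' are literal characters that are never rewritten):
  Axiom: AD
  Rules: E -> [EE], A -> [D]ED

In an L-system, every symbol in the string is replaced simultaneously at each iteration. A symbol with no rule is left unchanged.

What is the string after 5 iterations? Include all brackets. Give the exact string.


Step 0: AD
Step 1: [D]EDD
Step 2: [D][EE]DD
Step 3: [D][[EE][EE]]DD
Step 4: [D][[[EE][EE]][[EE][EE]]]DD
Step 5: [D][[[[EE][EE]][[EE][EE]]][[[EE][EE]][[EE][EE]]]]DD

Answer: [D][[[[EE][EE]][[EE][EE]]][[[EE][EE]][[EE][EE]]]]DD


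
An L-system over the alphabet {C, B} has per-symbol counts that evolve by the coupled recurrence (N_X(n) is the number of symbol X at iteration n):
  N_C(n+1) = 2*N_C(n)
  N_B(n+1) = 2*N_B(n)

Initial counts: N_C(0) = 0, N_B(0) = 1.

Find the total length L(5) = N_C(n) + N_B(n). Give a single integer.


Answer: 32

Derivation:
Step 0: N_C=0, N_B=1, L=1
Step 1: N_C=0, N_B=2, L=2
Step 2: N_C=0, N_B=4, L=4
Step 3: N_C=0, N_B=8, L=8
Step 4: N_C=0, N_B=16, L=16
Step 5: N_C=0, N_B=32, L=32


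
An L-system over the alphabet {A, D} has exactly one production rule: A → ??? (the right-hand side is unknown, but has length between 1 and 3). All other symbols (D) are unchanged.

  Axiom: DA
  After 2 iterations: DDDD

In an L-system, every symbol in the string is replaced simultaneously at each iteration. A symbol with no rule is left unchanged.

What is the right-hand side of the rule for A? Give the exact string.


Answer: DDD

Derivation:
Trying A → DDD:
  Step 0: DA
  Step 1: DDDD
  Step 2: DDDD
Matches the given result.


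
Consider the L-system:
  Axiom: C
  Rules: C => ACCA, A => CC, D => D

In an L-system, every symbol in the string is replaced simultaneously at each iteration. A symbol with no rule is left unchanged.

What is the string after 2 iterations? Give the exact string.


Step 0: C
Step 1: ACCA
Step 2: CCACCAACCACC

Answer: CCACCAACCACC


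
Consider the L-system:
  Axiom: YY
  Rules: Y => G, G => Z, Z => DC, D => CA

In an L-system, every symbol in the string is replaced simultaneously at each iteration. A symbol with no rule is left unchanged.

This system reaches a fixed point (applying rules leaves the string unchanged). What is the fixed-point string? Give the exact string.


Step 0: YY
Step 1: GG
Step 2: ZZ
Step 3: DCDC
Step 4: CACCAC
Step 5: CACCAC  (unchanged — fixed point at step 4)

Answer: CACCAC


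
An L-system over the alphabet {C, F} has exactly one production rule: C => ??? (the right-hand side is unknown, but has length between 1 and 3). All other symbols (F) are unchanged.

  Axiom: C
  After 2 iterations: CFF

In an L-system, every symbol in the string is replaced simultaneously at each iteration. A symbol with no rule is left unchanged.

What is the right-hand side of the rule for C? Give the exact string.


Trying C => CF:
  Step 0: C
  Step 1: CF
  Step 2: CFF
Matches the given result.

Answer: CF


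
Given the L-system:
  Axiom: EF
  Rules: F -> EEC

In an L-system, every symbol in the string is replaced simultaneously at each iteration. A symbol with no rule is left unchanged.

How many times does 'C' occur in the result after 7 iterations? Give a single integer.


Step 0: EF  (0 'C')
Step 1: EEEC  (1 'C')
Step 2: EEEC  (1 'C')
Step 3: EEEC  (1 'C')
Step 4: EEEC  (1 'C')
Step 5: EEEC  (1 'C')
Step 6: EEEC  (1 'C')
Step 7: EEEC  (1 'C')

Answer: 1


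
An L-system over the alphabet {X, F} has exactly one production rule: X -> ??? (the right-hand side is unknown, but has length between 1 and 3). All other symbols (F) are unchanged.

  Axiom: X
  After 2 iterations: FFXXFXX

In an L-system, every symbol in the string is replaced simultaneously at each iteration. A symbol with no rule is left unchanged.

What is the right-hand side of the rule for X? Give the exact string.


Trying X -> FXX:
  Step 0: X
  Step 1: FXX
  Step 2: FFXXFXX
Matches the given result.

Answer: FXX


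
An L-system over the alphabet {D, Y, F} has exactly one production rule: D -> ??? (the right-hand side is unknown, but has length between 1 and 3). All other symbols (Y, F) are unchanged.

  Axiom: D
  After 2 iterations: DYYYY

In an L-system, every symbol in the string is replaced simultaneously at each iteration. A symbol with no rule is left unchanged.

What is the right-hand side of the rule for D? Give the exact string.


Trying D -> DYY:
  Step 0: D
  Step 1: DYY
  Step 2: DYYYY
Matches the given result.

Answer: DYY


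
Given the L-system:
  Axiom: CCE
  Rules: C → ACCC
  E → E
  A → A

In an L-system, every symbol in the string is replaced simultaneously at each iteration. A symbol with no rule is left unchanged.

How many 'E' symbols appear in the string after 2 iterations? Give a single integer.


Answer: 1

Derivation:
Step 0: CCE  (1 'E')
Step 1: ACCCACCCE  (1 'E')
Step 2: AACCCACCCACCCAACCCACCCACCCE  (1 'E')


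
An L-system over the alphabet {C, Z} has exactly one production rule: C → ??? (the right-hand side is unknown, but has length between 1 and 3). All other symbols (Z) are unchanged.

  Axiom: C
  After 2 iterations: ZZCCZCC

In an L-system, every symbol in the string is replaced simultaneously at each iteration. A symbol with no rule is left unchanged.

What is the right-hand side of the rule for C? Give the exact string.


Answer: ZCC

Derivation:
Trying C → ZCC:
  Step 0: C
  Step 1: ZCC
  Step 2: ZZCCZCC
Matches the given result.


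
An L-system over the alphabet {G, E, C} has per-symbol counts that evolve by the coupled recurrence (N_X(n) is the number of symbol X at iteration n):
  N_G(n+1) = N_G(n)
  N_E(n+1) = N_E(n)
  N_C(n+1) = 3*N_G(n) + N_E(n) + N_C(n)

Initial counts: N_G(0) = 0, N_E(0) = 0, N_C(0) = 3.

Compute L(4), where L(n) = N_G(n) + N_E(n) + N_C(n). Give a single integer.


Step 0: N_G=0, N_E=0, N_C=3, L=3
Step 1: N_G=0, N_E=0, N_C=3, L=3
Step 2: N_G=0, N_E=0, N_C=3, L=3
Step 3: N_G=0, N_E=0, N_C=3, L=3
Step 4: N_G=0, N_E=0, N_C=3, L=3

Answer: 3


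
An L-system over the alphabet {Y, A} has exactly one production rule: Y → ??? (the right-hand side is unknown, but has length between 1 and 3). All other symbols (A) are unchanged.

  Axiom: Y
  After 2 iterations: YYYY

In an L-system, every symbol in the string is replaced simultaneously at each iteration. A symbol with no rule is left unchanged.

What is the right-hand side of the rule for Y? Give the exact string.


Trying Y → YY:
  Step 0: Y
  Step 1: YY
  Step 2: YYYY
Matches the given result.

Answer: YY


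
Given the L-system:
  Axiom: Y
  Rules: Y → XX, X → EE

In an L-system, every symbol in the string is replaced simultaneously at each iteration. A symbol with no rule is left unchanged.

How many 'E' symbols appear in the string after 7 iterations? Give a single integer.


Answer: 4

Derivation:
Step 0: Y  (0 'E')
Step 1: XX  (0 'E')
Step 2: EEEE  (4 'E')
Step 3: EEEE  (4 'E')
Step 4: EEEE  (4 'E')
Step 5: EEEE  (4 'E')
Step 6: EEEE  (4 'E')
Step 7: EEEE  (4 'E')


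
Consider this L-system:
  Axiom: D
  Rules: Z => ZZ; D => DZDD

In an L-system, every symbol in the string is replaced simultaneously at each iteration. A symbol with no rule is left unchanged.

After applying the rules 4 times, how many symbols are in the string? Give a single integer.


Answer: 146

Derivation:
Step 0: length = 1
Step 1: length = 4
Step 2: length = 14
Step 3: length = 46
Step 4: length = 146


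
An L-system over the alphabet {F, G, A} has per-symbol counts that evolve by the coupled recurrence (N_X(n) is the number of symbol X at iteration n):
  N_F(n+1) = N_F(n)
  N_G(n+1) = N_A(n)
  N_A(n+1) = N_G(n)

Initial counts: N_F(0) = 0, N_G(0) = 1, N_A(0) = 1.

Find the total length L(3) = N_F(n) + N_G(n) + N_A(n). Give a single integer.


Answer: 2

Derivation:
Step 0: N_F=0, N_G=1, N_A=1, L=2
Step 1: N_F=0, N_G=1, N_A=1, L=2
Step 2: N_F=0, N_G=1, N_A=1, L=2
Step 3: N_F=0, N_G=1, N_A=1, L=2


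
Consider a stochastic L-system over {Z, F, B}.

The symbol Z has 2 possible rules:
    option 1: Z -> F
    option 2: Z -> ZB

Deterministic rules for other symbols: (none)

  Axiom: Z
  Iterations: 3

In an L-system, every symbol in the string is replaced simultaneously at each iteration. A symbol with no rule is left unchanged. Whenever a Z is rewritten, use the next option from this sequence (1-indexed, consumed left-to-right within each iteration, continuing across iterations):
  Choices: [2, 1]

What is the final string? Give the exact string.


Step 0: Z
Step 1: ZB  (used choices [2])
Step 2: FB  (used choices [1])
Step 3: FB  (used choices [])

Answer: FB


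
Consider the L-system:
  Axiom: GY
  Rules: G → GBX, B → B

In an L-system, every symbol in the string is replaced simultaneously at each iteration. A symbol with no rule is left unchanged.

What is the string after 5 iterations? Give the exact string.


Answer: GBXBXBXBXBXY

Derivation:
Step 0: GY
Step 1: GBXY
Step 2: GBXBXY
Step 3: GBXBXBXY
Step 4: GBXBXBXBXY
Step 5: GBXBXBXBXBXY


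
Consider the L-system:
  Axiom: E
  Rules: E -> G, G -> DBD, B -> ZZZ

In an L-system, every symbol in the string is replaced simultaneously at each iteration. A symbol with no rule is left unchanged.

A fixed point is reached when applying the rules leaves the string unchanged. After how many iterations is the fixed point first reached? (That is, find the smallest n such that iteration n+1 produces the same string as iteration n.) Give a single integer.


Answer: 3

Derivation:
Step 0: E
Step 1: G
Step 2: DBD
Step 3: DZZZD
Step 4: DZZZD  (unchanged — fixed point at step 3)


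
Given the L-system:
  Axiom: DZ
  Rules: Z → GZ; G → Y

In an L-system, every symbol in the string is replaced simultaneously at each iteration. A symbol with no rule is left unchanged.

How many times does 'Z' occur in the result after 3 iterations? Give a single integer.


Answer: 1

Derivation:
Step 0: DZ  (1 'Z')
Step 1: DGZ  (1 'Z')
Step 2: DYGZ  (1 'Z')
Step 3: DYYGZ  (1 'Z')


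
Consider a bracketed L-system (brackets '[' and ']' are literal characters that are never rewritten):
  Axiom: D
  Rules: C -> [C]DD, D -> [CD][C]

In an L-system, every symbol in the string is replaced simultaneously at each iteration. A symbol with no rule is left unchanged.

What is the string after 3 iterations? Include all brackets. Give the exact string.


Step 0: D
Step 1: [CD][C]
Step 2: [[C]DD[CD][C]][[C]DD]
Step 3: [[[C]DD][CD][C][CD][C][[C]DD[CD][C]][[C]DD]][[[C]DD][CD][C][CD][C]]

Answer: [[[C]DD][CD][C][CD][C][[C]DD[CD][C]][[C]DD]][[[C]DD][CD][C][CD][C]]


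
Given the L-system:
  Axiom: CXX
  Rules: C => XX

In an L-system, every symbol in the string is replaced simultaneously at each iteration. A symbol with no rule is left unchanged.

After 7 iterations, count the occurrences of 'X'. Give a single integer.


Step 0: CXX  (2 'X')
Step 1: XXXX  (4 'X')
Step 2: XXXX  (4 'X')
Step 3: XXXX  (4 'X')
Step 4: XXXX  (4 'X')
Step 5: XXXX  (4 'X')
Step 6: XXXX  (4 'X')
Step 7: XXXX  (4 'X')

Answer: 4


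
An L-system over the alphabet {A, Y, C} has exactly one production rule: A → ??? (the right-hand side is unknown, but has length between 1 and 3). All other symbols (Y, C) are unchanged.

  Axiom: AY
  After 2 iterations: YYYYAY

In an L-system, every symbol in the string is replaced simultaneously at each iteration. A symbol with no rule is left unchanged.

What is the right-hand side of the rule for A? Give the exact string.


Trying A → YYA:
  Step 0: AY
  Step 1: YYAY
  Step 2: YYYYAY
Matches the given result.

Answer: YYA


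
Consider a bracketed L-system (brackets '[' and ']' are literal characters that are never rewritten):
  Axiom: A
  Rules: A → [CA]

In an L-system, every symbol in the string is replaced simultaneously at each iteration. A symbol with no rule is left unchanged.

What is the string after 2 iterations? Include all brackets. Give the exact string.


Step 0: A
Step 1: [CA]
Step 2: [C[CA]]

Answer: [C[CA]]


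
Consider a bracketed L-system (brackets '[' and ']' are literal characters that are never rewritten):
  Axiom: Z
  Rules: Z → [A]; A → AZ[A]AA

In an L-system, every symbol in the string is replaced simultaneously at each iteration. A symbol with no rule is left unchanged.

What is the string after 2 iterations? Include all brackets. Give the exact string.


Step 0: Z
Step 1: [A]
Step 2: [AZ[A]AA]

Answer: [AZ[A]AA]


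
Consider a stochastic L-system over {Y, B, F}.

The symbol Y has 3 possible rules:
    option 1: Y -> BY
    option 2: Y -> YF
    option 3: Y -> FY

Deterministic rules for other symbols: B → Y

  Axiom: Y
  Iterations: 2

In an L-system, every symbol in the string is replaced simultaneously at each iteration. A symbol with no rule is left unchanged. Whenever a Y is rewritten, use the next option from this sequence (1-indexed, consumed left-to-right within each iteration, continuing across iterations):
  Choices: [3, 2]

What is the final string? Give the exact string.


Step 0: Y
Step 1: FY  (used choices [3])
Step 2: FYF  (used choices [2])

Answer: FYF


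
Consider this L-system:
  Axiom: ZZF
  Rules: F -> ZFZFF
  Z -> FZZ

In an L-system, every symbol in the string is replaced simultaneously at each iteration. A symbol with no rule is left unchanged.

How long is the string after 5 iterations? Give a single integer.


Answer: 2731

Derivation:
Step 0: length = 3
Step 1: length = 11
Step 2: length = 43
Step 3: length = 171
Step 4: length = 683
Step 5: length = 2731


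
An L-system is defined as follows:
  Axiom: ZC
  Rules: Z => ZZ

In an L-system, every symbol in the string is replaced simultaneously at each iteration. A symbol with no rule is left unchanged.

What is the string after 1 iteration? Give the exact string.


Step 0: ZC
Step 1: ZZC

Answer: ZZC


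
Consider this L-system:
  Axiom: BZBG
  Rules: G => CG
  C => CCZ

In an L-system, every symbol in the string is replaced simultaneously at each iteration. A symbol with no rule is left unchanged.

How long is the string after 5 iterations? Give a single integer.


Answer: 61

Derivation:
Step 0: length = 4
Step 1: length = 5
Step 2: length = 8
Step 3: length = 15
Step 4: length = 30
Step 5: length = 61


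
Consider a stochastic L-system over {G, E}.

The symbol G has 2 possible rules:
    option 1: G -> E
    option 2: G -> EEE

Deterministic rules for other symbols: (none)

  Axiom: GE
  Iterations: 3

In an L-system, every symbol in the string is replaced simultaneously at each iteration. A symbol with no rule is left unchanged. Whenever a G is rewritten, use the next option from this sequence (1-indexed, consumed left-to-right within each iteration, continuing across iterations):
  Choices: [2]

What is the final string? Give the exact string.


Answer: EEEE

Derivation:
Step 0: GE
Step 1: EEEE  (used choices [2])
Step 2: EEEE  (used choices [])
Step 3: EEEE  (used choices [])


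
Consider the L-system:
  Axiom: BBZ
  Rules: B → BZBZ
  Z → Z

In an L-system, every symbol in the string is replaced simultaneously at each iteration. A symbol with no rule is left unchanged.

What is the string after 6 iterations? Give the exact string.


Step 0: BBZ
Step 1: BZBZBZBZZ
Step 2: BZBZZBZBZZBZBZZBZBZZZ
Step 3: BZBZZBZBZZZBZBZZBZBZZZBZBZZBZBZZZBZBZZBZBZZZZ
Step 4: BZBZZBZBZZZBZBZZBZBZZZZBZBZZBZBZZZBZBZZBZBZZZZBZBZZBZBZZZBZBZZBZBZZZZBZBZZBZBZZZBZBZZBZBZZZZZ
Step 5: BZBZZBZBZZZBZBZZBZBZZZZBZBZZBZBZZZBZBZZBZBZZZZZBZBZZBZBZZZBZBZZBZBZZZZBZBZZBZBZZZBZBZZBZBZZZZZBZBZZBZBZZZBZBZZBZBZZZZBZBZZBZBZZZBZBZZBZBZZZZZBZBZZBZBZZZBZBZZBZBZZZZBZBZZBZBZZZBZBZZBZBZZZZZZ
Step 6: BZBZZBZBZZZBZBZZBZBZZZZBZBZZBZBZZZBZBZZBZBZZZZZBZBZZBZBZZZBZBZZBZBZZZZBZBZZBZBZZZBZBZZBZBZZZZZZBZBZZBZBZZZBZBZZBZBZZZZBZBZZBZBZZZBZBZZBZBZZZZZBZBZZBZBZZZBZBZZBZBZZZZBZBZZBZBZZZBZBZZBZBZZZZZZBZBZZBZBZZZBZBZZBZBZZZZBZBZZBZBZZZBZBZZBZBZZZZZBZBZZBZBZZZBZBZZBZBZZZZBZBZZBZBZZZBZBZZBZBZZZZZZBZBZZBZBZZZBZBZZBZBZZZZBZBZZBZBZZZBZBZZBZBZZZZZBZBZZBZBZZZBZBZZBZBZZZZBZBZZBZBZZZBZBZZBZBZZZZZZZ

Answer: BZBZZBZBZZZBZBZZBZBZZZZBZBZZBZBZZZBZBZZBZBZZZZZBZBZZBZBZZZBZBZZBZBZZZZBZBZZBZBZZZBZBZZBZBZZZZZZBZBZZBZBZZZBZBZZBZBZZZZBZBZZBZBZZZBZBZZBZBZZZZZBZBZZBZBZZZBZBZZBZBZZZZBZBZZBZBZZZBZBZZBZBZZZZZZBZBZZBZBZZZBZBZZBZBZZZZBZBZZBZBZZZBZBZZBZBZZZZZBZBZZBZBZZZBZBZZBZBZZZZBZBZZBZBZZZBZBZZBZBZZZZZZBZBZZBZBZZZBZBZZBZBZZZZBZBZZBZBZZZBZBZZBZBZZZZZBZBZZBZBZZZBZBZZBZBZZZZBZBZZBZBZZZBZBZZBZBZZZZZZZ


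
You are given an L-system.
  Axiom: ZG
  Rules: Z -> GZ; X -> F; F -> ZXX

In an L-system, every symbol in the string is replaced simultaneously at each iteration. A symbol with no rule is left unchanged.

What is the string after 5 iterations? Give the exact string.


Step 0: ZG
Step 1: GZG
Step 2: GGZG
Step 3: GGGZG
Step 4: GGGGZG
Step 5: GGGGGZG

Answer: GGGGGZG


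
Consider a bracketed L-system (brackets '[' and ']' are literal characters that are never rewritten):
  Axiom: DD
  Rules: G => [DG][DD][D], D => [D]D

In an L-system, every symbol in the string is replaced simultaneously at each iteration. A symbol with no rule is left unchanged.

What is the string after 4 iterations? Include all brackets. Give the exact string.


Step 0: DD
Step 1: [D]D[D]D
Step 2: [[D]D][D]D[[D]D][D]D
Step 3: [[[D]D][D]D][[D]D][D]D[[[D]D][D]D][[D]D][D]D
Step 4: [[[[D]D][D]D][[D]D][D]D][[[D]D][D]D][[D]D][D]D[[[[D]D][D]D][[D]D][D]D][[[D]D][D]D][[D]D][D]D

Answer: [[[[D]D][D]D][[D]D][D]D][[[D]D][D]D][[D]D][D]D[[[[D]D][D]D][[D]D][D]D][[[D]D][D]D][[D]D][D]D


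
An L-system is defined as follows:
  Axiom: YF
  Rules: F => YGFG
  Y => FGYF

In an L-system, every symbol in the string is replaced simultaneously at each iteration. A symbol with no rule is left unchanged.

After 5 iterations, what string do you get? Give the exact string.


Step 0: YF
Step 1: FGYFYGFG
Step 2: YGFGGFGYFYGFGFGYFGYGFGG
Step 3: FGYFGYGFGGGYGFGGFGYFYGFGFGYFGYGFGGYGFGGFGYFYGFGGFGYFGYGFGGG
Step 4: YGFGGFGYFYGFGGFGYFGYGFGGGGFGYFGYGFGGGYGFGGFGYFYGFGFGYFGYGFGGYGFGGFGYFYGFGGFGYFGYGFGGGFGYFGYGFGGGYGFGGFGYFYGFGFGYFGYGFGGGYGFGGFGYFYGFGGFGYFGYGFGGGG
Step 5: FGYFGYGFGGGYGFGGFGYFYGFGFGYFGYGFGGGYGFGGFGYFYGFGGFGYFGYGFGGGGGYGFGGFGYFYGFGGFGYFGYGFGGGGFGYFGYGFGGGYGFGGFGYFYGFGFGYFGYGFGGYGFGGFGYFYGFGGFGYFGYGFGGGFGYFGYGFGGGYGFGGFGYFYGFGFGYFGYGFGGGYGFGGFGYFYGFGGFGYFGYGFGGGGYGFGGFGYFYGFGGFGYFGYGFGGGGFGYFGYGFGGGYGFGGFGYFYGFGFGYFGYGFGGYGFGGFGYFYGFGGFGYFGYGFGGGGFGYFGYGFGGGYGFGGFGYFYGFGFGYFGYGFGGGYGFGGFGYFYGFGGFGYFGYGFGGGGG

Answer: FGYFGYGFGGGYGFGGFGYFYGFGFGYFGYGFGGGYGFGGFGYFYGFGGFGYFGYGFGGGGGYGFGGFGYFYGFGGFGYFGYGFGGGGFGYFGYGFGGGYGFGGFGYFYGFGFGYFGYGFGGYGFGGFGYFYGFGGFGYFGYGFGGGFGYFGYGFGGGYGFGGFGYFYGFGFGYFGYGFGGGYGFGGFGYFYGFGGFGYFGYGFGGGGYGFGGFGYFYGFGGFGYFGYGFGGGGFGYFGYGFGGGYGFGGFGYFYGFGFGYFGYGFGGYGFGGFGYFYGFGGFGYFGYGFGGGGFGYFGYGFGGGYGFGGFGYFYGFGFGYFGYGFGGGYGFGGFGYFYGFGGFGYFGYGFGGGGG


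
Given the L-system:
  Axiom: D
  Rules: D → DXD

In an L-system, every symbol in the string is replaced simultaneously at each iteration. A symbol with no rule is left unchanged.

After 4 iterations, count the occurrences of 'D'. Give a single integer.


Step 0: D  (1 'D')
Step 1: DXD  (2 'D')
Step 2: DXDXDXD  (4 'D')
Step 3: DXDXDXDXDXDXDXD  (8 'D')
Step 4: DXDXDXDXDXDXDXDXDXDXDXDXDXDXDXD  (16 'D')

Answer: 16


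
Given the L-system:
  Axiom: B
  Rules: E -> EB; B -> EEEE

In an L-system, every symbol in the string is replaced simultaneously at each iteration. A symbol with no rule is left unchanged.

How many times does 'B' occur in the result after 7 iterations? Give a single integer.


Step 0: length=1, 'B' count=1
Step 1: length=4, 'B' count=0
Step 2: length=8, 'B' count=4
Step 3: length=24, 'B' count=4
Step 4: length=56, 'B' count=20
Step 5: length=152, 'B' count=36
Step 6: length=376, 'B' count=116
Step 7: length=984, 'B' count=260
Final string: EBEEEEEBEBEBEBEBEEEEEBEEEEEBEEEEEBEEEEEBEEEEEBEBEBEBEBEEEEEBEBEBEBEBEEEEEBEBEBEBEBEEEEEBEBEBEBEBEEEEEBEBEBEBEBEEEEEBEEEEEBEEEEEBEEEEEBEEEEEBEBEBEBEBEEEEEBEEEEEBEEEEEBEEEEEBEEEEEBEBEBEBEBEEEEEBEEEEEBEEEEEBEEEEEBEEEEEBEBEBEBEBEEEEEBEEEEEBEEEEEBEEEEEBEEEEEBEBEBEBEBEEEEEBEEEEEBEEEEEBEEEEEBEEEEEBEBEBEBEBEEEEEBEBEBEBEBEEEEEBEBEBEBEBEEEEEBEBEBEBEBEEEEEBEBEBEBEBEEEEEBEEEEEBEEEEEBEEEEEBEEEEEBEBEBEBEBEEEEEBEEEEEBEEEEEBEEEEEBEEEEEBEBEBEBEBEEEEEBEEEEEBEEEEEBEEEEEBEEEEEBEBEBEBEBEEEEEBEEEEEBEEEEEBEEEEEBEEEEEBEBEBEBEBEEEEEBEEEEEBEEEEEBEEEEEBEEEEEBEBEBEBEBEEEEEBEBEBEBEBEEEEEBEBEBEBEBEEEEEBEBEBEBEBEEEEEBEBEBEBEBEEEEEBEEEEEBEEEEEBEEEEEBEEEEEBEBEBEBEBEEEEEBEEEEEBEEEEEBEEEEEBEEEEEBEBEBEBEBEEEEEBEEEEEBEEEEEBEEEEEBEEEEEBEBEBEBEBEEEEEBEEEEEBEEEEEBEEEEEBEEEEEBEBEBEBEBEEEEEBEEEEEBEEEEEBEEEEEBEEEEEBEBEBEBEBEEEEEBEBEBEBEBEEEEEBEBEBEBEBEEEEEBEBEBEBEBEEEEEBEBEBEBEBEEEEEBEEEEEBEEEEEBEEEEEBEEEEEBEBEBEBEBEEEEEBEEEEEBEEEEEBEEEEEBEEEEEBEBEBEBEBEEEEEBEEEEEBEEEEEBEEEEEBEEEEEBEBEBEBEBEEEEEBEEEEEBEEEEEBEEEE

Answer: 260


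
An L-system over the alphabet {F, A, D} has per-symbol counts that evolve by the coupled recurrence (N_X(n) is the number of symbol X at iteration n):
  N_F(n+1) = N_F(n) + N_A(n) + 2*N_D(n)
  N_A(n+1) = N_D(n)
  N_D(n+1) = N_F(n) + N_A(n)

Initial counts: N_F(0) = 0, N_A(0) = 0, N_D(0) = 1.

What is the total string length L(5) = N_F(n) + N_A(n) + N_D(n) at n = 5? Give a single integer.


Step 0: N_F=0, N_A=0, N_D=1, L=1
Step 1: N_F=2, N_A=1, N_D=0, L=3
Step 2: N_F=3, N_A=0, N_D=3, L=6
Step 3: N_F=9, N_A=3, N_D=3, L=15
Step 4: N_F=18, N_A=3, N_D=12, L=33
Step 5: N_F=45, N_A=12, N_D=21, L=78

Answer: 78


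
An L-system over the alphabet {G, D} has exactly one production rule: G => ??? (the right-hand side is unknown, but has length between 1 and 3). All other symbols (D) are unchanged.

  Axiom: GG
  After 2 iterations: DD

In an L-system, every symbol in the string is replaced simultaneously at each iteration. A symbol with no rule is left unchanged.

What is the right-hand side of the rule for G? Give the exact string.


Trying G => D:
  Step 0: GG
  Step 1: DD
  Step 2: DD
Matches the given result.

Answer: D


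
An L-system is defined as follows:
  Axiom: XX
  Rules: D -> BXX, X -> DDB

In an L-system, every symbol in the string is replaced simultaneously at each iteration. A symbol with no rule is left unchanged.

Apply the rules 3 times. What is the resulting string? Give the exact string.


Step 0: XX
Step 1: DDBDDB
Step 2: BXXBXXBBXXBXXB
Step 3: BDDBDDBBDDBDDBBBDDBDDBBDDBDDBB

Answer: BDDBDDBBDDBDDBBBDDBDDBBDDBDDBB


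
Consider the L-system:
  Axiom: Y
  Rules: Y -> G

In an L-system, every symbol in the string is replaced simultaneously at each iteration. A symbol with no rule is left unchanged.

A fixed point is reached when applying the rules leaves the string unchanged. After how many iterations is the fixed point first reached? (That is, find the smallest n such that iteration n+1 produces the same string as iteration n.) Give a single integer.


Step 0: Y
Step 1: G
Step 2: G  (unchanged — fixed point at step 1)

Answer: 1


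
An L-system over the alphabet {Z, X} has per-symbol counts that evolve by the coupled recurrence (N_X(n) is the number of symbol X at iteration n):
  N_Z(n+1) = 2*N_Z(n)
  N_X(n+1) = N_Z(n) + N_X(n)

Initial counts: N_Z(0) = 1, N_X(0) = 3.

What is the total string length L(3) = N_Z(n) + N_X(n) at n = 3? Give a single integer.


Step 0: N_Z=1, N_X=3, L=4
Step 1: N_Z=2, N_X=4, L=6
Step 2: N_Z=4, N_X=6, L=10
Step 3: N_Z=8, N_X=10, L=18

Answer: 18


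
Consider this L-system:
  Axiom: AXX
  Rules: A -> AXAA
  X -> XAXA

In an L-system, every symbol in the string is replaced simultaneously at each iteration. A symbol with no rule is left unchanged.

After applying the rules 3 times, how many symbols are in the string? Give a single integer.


Answer: 192

Derivation:
Step 0: length = 3
Step 1: length = 12
Step 2: length = 48
Step 3: length = 192


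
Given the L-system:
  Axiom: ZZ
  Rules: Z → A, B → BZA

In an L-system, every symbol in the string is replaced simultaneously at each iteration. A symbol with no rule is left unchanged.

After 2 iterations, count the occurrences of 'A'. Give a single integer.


Answer: 2

Derivation:
Step 0: ZZ  (0 'A')
Step 1: AA  (2 'A')
Step 2: AA  (2 'A')


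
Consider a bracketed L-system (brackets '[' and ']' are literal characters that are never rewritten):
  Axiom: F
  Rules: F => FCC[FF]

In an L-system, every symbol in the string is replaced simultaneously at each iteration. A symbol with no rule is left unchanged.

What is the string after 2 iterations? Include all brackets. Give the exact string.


Answer: FCC[FF]CC[FCC[FF]FCC[FF]]

Derivation:
Step 0: F
Step 1: FCC[FF]
Step 2: FCC[FF]CC[FCC[FF]FCC[FF]]


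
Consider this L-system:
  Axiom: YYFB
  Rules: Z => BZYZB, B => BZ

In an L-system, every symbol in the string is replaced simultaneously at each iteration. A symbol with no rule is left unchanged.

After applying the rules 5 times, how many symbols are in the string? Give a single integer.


Step 0: length = 4
Step 1: length = 5
Step 2: length = 10
Step 3: length = 25
Step 4: length = 70
Step 5: length = 205

Answer: 205


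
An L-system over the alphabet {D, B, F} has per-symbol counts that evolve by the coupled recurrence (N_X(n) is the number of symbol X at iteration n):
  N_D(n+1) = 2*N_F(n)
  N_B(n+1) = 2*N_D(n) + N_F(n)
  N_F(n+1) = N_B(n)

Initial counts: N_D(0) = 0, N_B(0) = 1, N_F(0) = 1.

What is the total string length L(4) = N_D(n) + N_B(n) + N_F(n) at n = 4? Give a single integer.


Answer: 24

Derivation:
Step 0: N_D=0, N_B=1, N_F=1, L=2
Step 1: N_D=2, N_B=1, N_F=1, L=4
Step 2: N_D=2, N_B=5, N_F=1, L=8
Step 3: N_D=2, N_B=5, N_F=5, L=12
Step 4: N_D=10, N_B=9, N_F=5, L=24


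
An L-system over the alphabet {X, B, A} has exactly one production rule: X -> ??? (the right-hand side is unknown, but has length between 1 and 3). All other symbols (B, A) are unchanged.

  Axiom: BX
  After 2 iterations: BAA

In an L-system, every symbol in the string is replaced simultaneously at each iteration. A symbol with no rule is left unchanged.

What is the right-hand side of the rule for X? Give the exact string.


Answer: AA

Derivation:
Trying X -> AA:
  Step 0: BX
  Step 1: BAA
  Step 2: BAA
Matches the given result.


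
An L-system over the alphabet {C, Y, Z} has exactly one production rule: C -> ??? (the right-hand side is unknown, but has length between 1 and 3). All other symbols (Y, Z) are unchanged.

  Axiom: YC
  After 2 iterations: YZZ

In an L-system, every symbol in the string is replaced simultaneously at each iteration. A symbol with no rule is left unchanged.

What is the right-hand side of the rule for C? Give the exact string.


Trying C -> ZZ:
  Step 0: YC
  Step 1: YZZ
  Step 2: YZZ
Matches the given result.

Answer: ZZ


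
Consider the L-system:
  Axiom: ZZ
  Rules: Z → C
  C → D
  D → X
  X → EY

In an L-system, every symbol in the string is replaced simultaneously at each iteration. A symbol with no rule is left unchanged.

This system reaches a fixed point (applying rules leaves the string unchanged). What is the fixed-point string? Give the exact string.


Step 0: ZZ
Step 1: CC
Step 2: DD
Step 3: XX
Step 4: EYEY
Step 5: EYEY  (unchanged — fixed point at step 4)

Answer: EYEY


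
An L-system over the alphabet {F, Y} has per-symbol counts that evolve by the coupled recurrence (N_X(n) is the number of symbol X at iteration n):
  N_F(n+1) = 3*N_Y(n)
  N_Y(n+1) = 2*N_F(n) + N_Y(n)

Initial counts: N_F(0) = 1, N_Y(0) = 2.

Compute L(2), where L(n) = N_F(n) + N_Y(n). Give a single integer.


Answer: 28

Derivation:
Step 0: N_F=1, N_Y=2, L=3
Step 1: N_F=6, N_Y=4, L=10
Step 2: N_F=12, N_Y=16, L=28


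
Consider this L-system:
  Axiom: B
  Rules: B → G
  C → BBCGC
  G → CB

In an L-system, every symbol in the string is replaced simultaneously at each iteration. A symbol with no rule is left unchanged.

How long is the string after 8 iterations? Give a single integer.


Step 0: length = 1
Step 1: length = 1
Step 2: length = 2
Step 3: length = 6
Step 4: length = 16
Step 5: length = 44
Step 6: length = 120
Step 7: length = 328
Step 8: length = 896

Answer: 896


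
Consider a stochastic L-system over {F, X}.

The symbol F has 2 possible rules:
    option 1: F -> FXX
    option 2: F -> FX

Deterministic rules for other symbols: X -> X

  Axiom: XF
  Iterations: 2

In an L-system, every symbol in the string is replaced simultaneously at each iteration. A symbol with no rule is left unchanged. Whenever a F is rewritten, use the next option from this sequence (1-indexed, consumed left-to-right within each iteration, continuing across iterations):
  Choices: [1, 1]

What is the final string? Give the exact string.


Step 0: XF
Step 1: XFXX  (used choices [1])
Step 2: XFXXXX  (used choices [1])

Answer: XFXXXX


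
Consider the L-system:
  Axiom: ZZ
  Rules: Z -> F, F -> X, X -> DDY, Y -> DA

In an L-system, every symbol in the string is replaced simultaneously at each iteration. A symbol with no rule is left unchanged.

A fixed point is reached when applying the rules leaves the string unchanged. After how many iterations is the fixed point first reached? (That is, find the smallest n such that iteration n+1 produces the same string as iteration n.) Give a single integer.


Step 0: ZZ
Step 1: FF
Step 2: XX
Step 3: DDYDDY
Step 4: DDDADDDA
Step 5: DDDADDDA  (unchanged — fixed point at step 4)

Answer: 4


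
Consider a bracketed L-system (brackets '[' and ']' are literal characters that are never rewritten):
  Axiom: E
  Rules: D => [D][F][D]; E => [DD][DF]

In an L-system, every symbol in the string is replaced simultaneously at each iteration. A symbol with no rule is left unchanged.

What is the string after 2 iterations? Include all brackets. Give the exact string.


Answer: [[D][F][D][D][F][D]][[D][F][D]F]

Derivation:
Step 0: E
Step 1: [DD][DF]
Step 2: [[D][F][D][D][F][D]][[D][F][D]F]


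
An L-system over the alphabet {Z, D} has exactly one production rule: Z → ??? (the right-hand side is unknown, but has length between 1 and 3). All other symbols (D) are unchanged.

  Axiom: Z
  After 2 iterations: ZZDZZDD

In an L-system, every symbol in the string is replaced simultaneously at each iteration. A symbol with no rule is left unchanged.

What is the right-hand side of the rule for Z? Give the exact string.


Answer: ZZD

Derivation:
Trying Z → ZZD:
  Step 0: Z
  Step 1: ZZD
  Step 2: ZZDZZDD
Matches the given result.


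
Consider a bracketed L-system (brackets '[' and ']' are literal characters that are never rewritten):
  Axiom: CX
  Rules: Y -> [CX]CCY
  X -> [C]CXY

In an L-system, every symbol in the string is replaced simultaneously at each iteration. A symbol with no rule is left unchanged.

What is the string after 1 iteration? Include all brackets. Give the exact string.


Answer: C[C]CXY

Derivation:
Step 0: CX
Step 1: C[C]CXY


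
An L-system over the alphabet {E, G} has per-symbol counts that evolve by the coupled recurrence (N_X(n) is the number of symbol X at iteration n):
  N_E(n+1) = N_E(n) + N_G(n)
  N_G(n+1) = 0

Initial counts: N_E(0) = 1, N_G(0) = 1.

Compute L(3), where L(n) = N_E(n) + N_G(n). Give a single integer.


Answer: 2

Derivation:
Step 0: N_E=1, N_G=1, L=2
Step 1: N_E=2, N_G=0, L=2
Step 2: N_E=2, N_G=0, L=2
Step 3: N_E=2, N_G=0, L=2


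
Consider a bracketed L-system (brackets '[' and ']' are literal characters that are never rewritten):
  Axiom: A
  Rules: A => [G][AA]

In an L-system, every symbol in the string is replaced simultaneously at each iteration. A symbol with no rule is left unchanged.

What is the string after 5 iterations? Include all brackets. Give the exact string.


Answer: [G][[G][[G][[G][[G][AA][G][AA]][G][[G][AA][G][AA]]][G][[G][[G][AA][G][AA]][G][[G][AA][G][AA]]]][G][[G][[G][[G][AA][G][AA]][G][[G][AA][G][AA]]][G][[G][[G][AA][G][AA]][G][[G][AA][G][AA]]]]]

Derivation:
Step 0: A
Step 1: [G][AA]
Step 2: [G][[G][AA][G][AA]]
Step 3: [G][[G][[G][AA][G][AA]][G][[G][AA][G][AA]]]
Step 4: [G][[G][[G][[G][AA][G][AA]][G][[G][AA][G][AA]]][G][[G][[G][AA][G][AA]][G][[G][AA][G][AA]]]]
Step 5: [G][[G][[G][[G][[G][AA][G][AA]][G][[G][AA][G][AA]]][G][[G][[G][AA][G][AA]][G][[G][AA][G][AA]]]][G][[G][[G][[G][AA][G][AA]][G][[G][AA][G][AA]]][G][[G][[G][AA][G][AA]][G][[G][AA][G][AA]]]]]


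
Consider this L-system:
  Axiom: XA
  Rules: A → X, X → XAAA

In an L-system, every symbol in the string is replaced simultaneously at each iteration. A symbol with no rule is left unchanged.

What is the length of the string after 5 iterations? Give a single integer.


Answer: 137

Derivation:
Step 0: length = 2
Step 1: length = 5
Step 2: length = 11
Step 3: length = 26
Step 4: length = 59
Step 5: length = 137


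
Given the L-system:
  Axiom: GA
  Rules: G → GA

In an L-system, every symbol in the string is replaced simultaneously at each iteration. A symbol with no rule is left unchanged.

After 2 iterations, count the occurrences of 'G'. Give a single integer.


Step 0: GA  (1 'G')
Step 1: GAA  (1 'G')
Step 2: GAAA  (1 'G')

Answer: 1


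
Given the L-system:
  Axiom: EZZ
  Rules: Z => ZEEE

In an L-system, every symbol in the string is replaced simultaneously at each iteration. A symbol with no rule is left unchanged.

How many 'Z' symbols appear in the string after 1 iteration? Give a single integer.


Step 0: EZZ  (2 'Z')
Step 1: EZEEEZEEE  (2 'Z')

Answer: 2


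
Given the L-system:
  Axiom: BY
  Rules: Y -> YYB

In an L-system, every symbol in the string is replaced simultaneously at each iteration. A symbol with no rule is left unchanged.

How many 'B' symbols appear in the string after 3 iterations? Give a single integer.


Step 0: BY  (1 'B')
Step 1: BYYB  (2 'B')
Step 2: BYYBYYBB  (4 'B')
Step 3: BYYBYYBBYYBYYBBB  (8 'B')

Answer: 8


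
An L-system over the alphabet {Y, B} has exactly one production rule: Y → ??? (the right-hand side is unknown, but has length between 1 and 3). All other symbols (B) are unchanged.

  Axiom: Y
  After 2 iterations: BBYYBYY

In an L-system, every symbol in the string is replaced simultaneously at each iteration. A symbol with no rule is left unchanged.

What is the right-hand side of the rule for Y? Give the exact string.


Answer: BYY

Derivation:
Trying Y → BYY:
  Step 0: Y
  Step 1: BYY
  Step 2: BBYYBYY
Matches the given result.


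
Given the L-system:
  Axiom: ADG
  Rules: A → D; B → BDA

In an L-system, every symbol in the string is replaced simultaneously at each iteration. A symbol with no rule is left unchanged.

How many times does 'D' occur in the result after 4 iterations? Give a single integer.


Step 0: ADG  (1 'D')
Step 1: DDG  (2 'D')
Step 2: DDG  (2 'D')
Step 3: DDG  (2 'D')
Step 4: DDG  (2 'D')

Answer: 2


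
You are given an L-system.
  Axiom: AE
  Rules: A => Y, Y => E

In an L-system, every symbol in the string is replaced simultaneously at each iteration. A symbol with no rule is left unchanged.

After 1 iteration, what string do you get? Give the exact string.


Answer: YE

Derivation:
Step 0: AE
Step 1: YE


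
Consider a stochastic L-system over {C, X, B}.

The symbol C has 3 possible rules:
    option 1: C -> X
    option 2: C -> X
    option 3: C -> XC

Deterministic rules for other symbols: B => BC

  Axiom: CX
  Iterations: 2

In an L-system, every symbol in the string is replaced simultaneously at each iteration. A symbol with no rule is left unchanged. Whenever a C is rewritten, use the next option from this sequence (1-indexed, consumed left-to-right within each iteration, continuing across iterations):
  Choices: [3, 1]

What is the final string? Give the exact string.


Answer: XXX

Derivation:
Step 0: CX
Step 1: XCX  (used choices [3])
Step 2: XXX  (used choices [1])


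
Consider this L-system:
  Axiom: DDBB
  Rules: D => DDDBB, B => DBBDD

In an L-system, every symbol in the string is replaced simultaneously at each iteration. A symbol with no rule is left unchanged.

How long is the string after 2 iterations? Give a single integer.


Answer: 100

Derivation:
Step 0: length = 4
Step 1: length = 20
Step 2: length = 100


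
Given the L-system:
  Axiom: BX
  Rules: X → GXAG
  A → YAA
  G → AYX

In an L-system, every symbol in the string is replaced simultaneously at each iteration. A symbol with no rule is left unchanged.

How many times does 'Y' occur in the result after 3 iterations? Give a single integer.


Answer: 10

Derivation:
Step 0: BX  (0 'Y')
Step 1: BGXAG  (0 'Y')
Step 2: BAYXGXAGYAAAYX  (3 'Y')
Step 3: BYAAYGXAGAYXGXAGYAAAYXYYAAYAAYAAYGXAG  (10 'Y')


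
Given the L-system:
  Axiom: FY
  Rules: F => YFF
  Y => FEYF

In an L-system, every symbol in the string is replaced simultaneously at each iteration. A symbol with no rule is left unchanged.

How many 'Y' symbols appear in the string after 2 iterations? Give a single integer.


Answer: 6

Derivation:
Step 0: FY  (1 'Y')
Step 1: YFFFEYF  (2 'Y')
Step 2: FEYFYFFYFFYFFEFEYFYFF  (6 'Y')


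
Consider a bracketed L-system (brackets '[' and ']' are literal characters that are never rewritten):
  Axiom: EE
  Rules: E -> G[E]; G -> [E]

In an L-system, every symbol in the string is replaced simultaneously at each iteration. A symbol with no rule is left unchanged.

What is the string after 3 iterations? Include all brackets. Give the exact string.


Step 0: EE
Step 1: G[E]G[E]
Step 2: [E][G[E]][E][G[E]]
Step 3: [G[E]][[E][G[E]]][G[E]][[E][G[E]]]

Answer: [G[E]][[E][G[E]]][G[E]][[E][G[E]]]
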